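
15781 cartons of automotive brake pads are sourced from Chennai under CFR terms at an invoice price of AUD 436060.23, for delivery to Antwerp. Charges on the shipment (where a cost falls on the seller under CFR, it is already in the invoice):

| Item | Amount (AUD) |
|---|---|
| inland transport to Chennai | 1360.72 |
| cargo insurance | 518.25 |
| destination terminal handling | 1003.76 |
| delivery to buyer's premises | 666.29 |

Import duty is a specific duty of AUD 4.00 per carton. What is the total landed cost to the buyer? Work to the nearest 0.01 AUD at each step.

Total landed cost: AUD 501372.53

CFR: the seller pays costs through ocean freight to the destination port, but not insurance.
Already in the invoice (seller's account under CFR): inland to port — exclude.
CIF value = CFR price + insurance = 436060.23 + 518.25 = 436578.48
Import duty = 15781 × 4.00 = 63124.00
Buyer bears: insurance 518.25 + destination terminal 1003.76 + delivery 666.29 + duty 63124.00 = 65312.30
Landed cost = invoice 436060.23 + 65312.30 = 501372.53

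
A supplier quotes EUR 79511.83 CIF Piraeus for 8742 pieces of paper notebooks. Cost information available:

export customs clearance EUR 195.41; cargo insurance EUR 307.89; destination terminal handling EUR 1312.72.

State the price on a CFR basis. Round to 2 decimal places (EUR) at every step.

Not relevant to the conversion: export clearance — on the seller under both CIF and CFR; already in the CIF price and stays in the CFR price. destination terminal — on the buyer under both terms; not part of either seller's price.
From CIF to CFR, the seller no longer bears: insurance.
CFR price = 79511.83 − 307.89 = 79203.94

CFR price: EUR 79203.94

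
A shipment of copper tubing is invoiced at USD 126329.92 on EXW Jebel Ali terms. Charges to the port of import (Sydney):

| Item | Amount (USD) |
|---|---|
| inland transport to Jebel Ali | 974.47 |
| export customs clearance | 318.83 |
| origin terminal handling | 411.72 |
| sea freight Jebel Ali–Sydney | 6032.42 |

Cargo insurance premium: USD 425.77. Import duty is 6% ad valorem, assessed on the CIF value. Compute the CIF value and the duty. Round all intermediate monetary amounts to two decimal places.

CIF = EXW price + pre-shipment costs + freight + insurance
CIF = 126329.92 + 974.47 + 318.83 + 411.72 + 6032.42 + 425.77 = 134493.13
Import duty = 134493.13 × 6% = 8069.59

CIF value: USD 134493.13; import duty: USD 8069.59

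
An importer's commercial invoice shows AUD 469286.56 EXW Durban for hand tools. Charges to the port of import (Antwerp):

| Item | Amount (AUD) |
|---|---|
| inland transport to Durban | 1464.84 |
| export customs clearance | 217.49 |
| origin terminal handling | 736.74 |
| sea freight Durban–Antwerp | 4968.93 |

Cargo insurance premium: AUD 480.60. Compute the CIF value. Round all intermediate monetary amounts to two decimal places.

CIF value: AUD 477155.16

CIF = EXW price + pre-shipment costs + freight + insurance
CIF = 469286.56 + 1464.84 + 217.49 + 736.74 + 4968.93 + 480.60 = 477155.16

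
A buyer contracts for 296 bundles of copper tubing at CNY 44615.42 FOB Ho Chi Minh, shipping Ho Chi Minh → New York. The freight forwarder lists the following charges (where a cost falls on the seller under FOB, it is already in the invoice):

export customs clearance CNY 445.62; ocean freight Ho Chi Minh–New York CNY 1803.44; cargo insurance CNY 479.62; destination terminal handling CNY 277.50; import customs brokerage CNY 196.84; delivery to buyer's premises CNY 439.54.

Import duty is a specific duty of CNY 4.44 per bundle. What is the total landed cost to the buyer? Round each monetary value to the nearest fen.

FOB: the seller bears costs until goods are on board at the origin port; the buyer bears freight, insurance and all costs thereafter.
Already in the invoice (seller's account under FOB): export clearance — exclude.
CIF value = FOB price + freight + insurance = 44615.42 + 1803.44 + 479.62 = 46898.48
Import duty = 296 × 4.44 = 1314.24
Buyer bears: freight 1803.44 + insurance 479.62 + destination terminal 277.50 + brokerage 196.84 + delivery 439.54 + duty 1314.24 = 4511.18
Landed cost = invoice 44615.42 + 4511.18 = 49126.60

Total landed cost: CNY 49126.60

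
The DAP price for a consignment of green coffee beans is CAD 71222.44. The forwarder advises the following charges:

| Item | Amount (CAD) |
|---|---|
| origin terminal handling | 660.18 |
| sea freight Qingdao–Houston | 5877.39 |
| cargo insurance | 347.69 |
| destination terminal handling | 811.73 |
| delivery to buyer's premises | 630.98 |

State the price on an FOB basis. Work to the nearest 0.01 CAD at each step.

FOB price: CAD 63554.65

Not relevant to the conversion: origin terminal — on the seller under both DAP and FOB; already in the DAP price and stays in the FOB price.
From DAP to FOB, the seller no longer bears: freight, insurance, destination terminal, delivery.
FOB price = 71222.44 − 5877.39 − 347.69 − 811.73 − 630.98 = 63554.65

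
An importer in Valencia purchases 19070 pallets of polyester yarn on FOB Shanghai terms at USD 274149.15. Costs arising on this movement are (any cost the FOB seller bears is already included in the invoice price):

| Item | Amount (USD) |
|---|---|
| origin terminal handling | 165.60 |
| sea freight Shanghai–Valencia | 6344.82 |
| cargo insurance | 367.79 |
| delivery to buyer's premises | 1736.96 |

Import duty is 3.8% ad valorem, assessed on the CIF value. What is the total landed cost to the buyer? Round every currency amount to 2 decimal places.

FOB: the seller bears costs until goods are on board at the origin port; the buyer bears freight, insurance and all costs thereafter.
Already in the invoice (seller's account under FOB): origin terminal — exclude.
CIF value = FOB price + freight + insurance = 274149.15 + 6344.82 + 367.79 = 280861.76
Import duty = 280861.76 × 3.8% = 10672.75
Buyer bears: freight 6344.82 + insurance 367.79 + delivery 1736.96 + duty 10672.75 = 19122.32
Landed cost = invoice 274149.15 + 19122.32 = 293271.47

Total landed cost: USD 293271.47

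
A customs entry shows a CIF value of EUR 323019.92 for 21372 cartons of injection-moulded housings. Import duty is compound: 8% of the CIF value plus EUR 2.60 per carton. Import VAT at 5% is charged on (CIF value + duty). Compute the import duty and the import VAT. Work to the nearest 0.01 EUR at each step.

Import duty: EUR 81408.79; import VAT: EUR 20221.44

Ad valorem component: 323019.92 × 8% = 25841.59
Specific component: 21372 × 2.60 = 55567.20
Import duty = 25841.59 + 55567.20 = 81408.79
VAT base = CIF + duty = 323019.92 + 81408.79 = 404428.71
Import VAT = 404428.71 × 5% = 20221.44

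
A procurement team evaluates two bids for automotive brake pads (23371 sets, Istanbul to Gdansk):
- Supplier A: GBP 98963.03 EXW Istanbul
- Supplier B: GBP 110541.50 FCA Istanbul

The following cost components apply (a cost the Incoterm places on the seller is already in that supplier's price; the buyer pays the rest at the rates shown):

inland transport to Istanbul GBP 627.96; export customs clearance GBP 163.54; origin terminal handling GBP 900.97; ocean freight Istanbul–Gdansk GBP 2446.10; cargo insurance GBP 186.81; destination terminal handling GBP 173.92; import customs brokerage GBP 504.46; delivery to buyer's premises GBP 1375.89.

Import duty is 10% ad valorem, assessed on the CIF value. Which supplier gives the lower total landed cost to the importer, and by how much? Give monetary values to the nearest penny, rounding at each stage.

Supplier A is cheaper by GBP 11865.67

Supplier A (EXW):
CIF value = EXW price + inland to port + export clearance + origin terminal + freight + insurance = 98963.03 + 627.96 + 163.54 + 900.97 + 2446.10 + 186.81 = 103288.41
Import duty = 103288.41 × 10% = 10328.84
Buyer bears (A): 627.96 + 163.54 + 900.97 + 2446.10 + 186.81 + 173.92 + 504.46 + 1375.89 = 6379.65
Landed cost (A) = invoice 98963.03 + 6379.65 + duty 10328.84 = 115671.52
Supplier B (FCA):
CIF value = FCA price + origin terminal + freight + insurance = 110541.50 + 900.97 + 2446.10 + 186.81 = 114075.38
Import duty = 114075.38 × 10% = 11407.54
Buyer bears (B): 900.97 + 2446.10 + 186.81 + 173.92 + 504.46 + 1375.89 = 5588.15
Landed cost (B) = invoice 110541.50 + 5588.15 + duty 11407.54 = 127537.19
Difference = |115671.52 − 127537.19| = 11865.67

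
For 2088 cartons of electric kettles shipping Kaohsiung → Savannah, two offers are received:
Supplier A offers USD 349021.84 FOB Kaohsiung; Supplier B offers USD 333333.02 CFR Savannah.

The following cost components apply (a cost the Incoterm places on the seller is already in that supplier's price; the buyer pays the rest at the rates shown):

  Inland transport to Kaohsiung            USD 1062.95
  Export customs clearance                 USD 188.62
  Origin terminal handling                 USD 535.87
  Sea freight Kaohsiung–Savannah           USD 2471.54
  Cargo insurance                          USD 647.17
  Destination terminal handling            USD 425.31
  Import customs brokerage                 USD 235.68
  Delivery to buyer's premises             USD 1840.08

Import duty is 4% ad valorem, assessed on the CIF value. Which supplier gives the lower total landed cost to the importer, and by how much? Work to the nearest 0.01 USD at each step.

Supplier A (FOB):
CIF value = FOB price + freight + insurance = 349021.84 + 2471.54 + 647.17 = 352140.55
Import duty = 352140.55 × 4% = 14085.62
Buyer bears (A): 2471.54 + 647.17 + 425.31 + 235.68 + 1840.08 = 5619.78
Landed cost (A) = invoice 349021.84 + 5619.78 + duty 14085.62 = 368727.24
Supplier B (CFR):
CIF value = CFR price + insurance = 333333.02 + 647.17 = 333980.19
Import duty = 333980.19 × 4% = 13359.21
Buyer bears (B): 647.17 + 425.31 + 235.68 + 1840.08 = 3148.24
Landed cost (B) = invoice 333333.02 + 3148.24 + duty 13359.21 = 349840.47
Difference = |368727.24 − 349840.47| = 18886.77

Supplier B is cheaper by USD 18886.77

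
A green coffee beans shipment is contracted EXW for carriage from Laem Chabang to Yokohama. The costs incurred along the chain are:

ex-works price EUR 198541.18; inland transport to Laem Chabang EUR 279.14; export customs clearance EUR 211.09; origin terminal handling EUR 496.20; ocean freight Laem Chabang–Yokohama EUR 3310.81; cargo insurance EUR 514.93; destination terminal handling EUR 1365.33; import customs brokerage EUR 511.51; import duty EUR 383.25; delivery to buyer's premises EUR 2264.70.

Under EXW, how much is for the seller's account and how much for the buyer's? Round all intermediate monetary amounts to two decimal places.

Seller: EUR 198541.18; buyer: EUR 9336.96

EXW: the seller makes goods available at their premises; the buyer bears all onward costs.
Seller's account: goods 198541.18 = 198541.18
Buyer's account: inland to port 279.14 + export clearance 211.09 + origin terminal 496.20 + freight 3310.81 + insurance 514.93 + destination terminal 1365.33 + brokerage 511.51 + duty 383.25 + delivery 2264.70 = 9336.96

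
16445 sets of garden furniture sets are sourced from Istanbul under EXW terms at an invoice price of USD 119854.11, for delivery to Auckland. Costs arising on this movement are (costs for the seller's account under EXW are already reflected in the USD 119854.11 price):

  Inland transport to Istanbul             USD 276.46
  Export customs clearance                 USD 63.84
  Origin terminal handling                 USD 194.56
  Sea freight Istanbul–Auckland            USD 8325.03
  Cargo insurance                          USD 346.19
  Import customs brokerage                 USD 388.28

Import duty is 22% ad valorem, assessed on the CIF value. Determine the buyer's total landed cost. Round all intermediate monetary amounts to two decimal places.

EXW: the seller makes goods available at their premises; the buyer bears all onward costs.
CIF value = EXW price + inland to port + export clearance + origin terminal + freight + insurance = 119854.11 + 276.46 + 63.84 + 194.56 + 8325.03 + 346.19 = 129060.19
Import duty = 129060.19 × 22% = 28393.24
Buyer bears: inland to port 276.46 + export clearance 63.84 + origin terminal 194.56 + freight 8325.03 + insurance 346.19 + brokerage 388.28 + duty 28393.24 = 37987.60
Landed cost = invoice 119854.11 + 37987.60 = 157841.71

Total landed cost: USD 157841.71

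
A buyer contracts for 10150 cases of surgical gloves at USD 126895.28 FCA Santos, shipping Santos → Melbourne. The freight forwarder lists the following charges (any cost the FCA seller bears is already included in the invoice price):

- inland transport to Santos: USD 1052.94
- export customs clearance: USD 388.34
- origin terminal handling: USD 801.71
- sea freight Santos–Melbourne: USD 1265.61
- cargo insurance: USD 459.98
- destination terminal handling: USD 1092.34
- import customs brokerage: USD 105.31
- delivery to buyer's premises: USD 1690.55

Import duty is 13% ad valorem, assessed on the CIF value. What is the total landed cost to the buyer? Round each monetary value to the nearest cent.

FCA: the seller delivers export-cleared goods to the carrier; the buyer bears costs from that point.
Already in the invoice (seller's account under FCA): inland to port, export clearance — exclude.
CIF value = FCA price + origin terminal + freight + insurance = 126895.28 + 801.71 + 1265.61 + 459.98 = 129422.58
Import duty = 129422.58 × 13% = 16824.94
Buyer bears: origin terminal 801.71 + freight 1265.61 + insurance 459.98 + destination terminal 1092.34 + brokerage 105.31 + delivery 1690.55 + duty 16824.94 = 22240.44
Landed cost = invoice 126895.28 + 22240.44 = 149135.72

Total landed cost: USD 149135.72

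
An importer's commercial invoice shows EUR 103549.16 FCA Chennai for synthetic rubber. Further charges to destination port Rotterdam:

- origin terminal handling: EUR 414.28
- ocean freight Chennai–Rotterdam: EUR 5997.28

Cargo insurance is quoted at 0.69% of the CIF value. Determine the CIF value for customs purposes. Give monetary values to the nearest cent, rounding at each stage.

Let C be the CIF value. C = FCA price + pre-shipment costs + freight + 0.69% × C
C − 0.69% × C = 103549.16 + 414.28 + 5997.28
0.9931 × C = 109960.72
C = 109960.72 / 0.9931 = 110724.72
Insurance premium = 0.69% × 110724.72 = 764.00

CIF value: EUR 110724.72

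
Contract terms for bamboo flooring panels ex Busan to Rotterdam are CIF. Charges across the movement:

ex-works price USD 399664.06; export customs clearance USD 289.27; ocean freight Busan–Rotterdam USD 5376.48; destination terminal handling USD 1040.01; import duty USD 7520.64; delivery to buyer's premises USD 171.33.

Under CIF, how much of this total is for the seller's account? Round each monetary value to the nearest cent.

Seller's account: USD 405329.81

CIF: the seller pays costs through ocean freight and marine insurance to the destination port.
Seller's account: goods 399664.06 + export clearance 289.27 + freight 5376.48 = 405329.81
Buyer's account: destination terminal 1040.01 + duty 7520.64 + delivery 171.33 = 8731.98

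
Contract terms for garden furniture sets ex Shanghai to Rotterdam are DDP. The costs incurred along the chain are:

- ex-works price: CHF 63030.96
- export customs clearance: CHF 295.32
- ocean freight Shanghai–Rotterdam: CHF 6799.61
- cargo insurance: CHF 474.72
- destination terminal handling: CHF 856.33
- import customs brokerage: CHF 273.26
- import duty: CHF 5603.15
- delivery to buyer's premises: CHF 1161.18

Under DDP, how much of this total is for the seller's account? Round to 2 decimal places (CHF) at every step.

DDP: the seller bears all costs including import duty.
Seller's account: goods 63030.96 + export clearance 295.32 + freight 6799.61 + insurance 474.72 + destination terminal 856.33 + brokerage 273.26 + duty 5603.15 + delivery 1161.18 = 78494.53
Buyer's account: 0.00

Seller's account: CHF 78494.53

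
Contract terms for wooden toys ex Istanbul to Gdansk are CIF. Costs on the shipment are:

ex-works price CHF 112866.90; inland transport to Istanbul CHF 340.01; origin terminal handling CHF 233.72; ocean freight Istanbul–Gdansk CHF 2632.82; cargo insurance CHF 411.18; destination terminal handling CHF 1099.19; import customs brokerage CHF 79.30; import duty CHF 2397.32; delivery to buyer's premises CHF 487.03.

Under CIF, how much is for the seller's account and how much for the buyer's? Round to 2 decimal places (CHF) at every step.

Seller: CHF 116484.63; buyer: CHF 4062.84

CIF: the seller pays costs through ocean freight and marine insurance to the destination port.
Seller's account: goods 112866.90 + inland to port 340.01 + origin terminal 233.72 + freight 2632.82 + insurance 411.18 = 116484.63
Buyer's account: destination terminal 1099.19 + brokerage 79.30 + duty 2397.32 + delivery 487.03 = 4062.84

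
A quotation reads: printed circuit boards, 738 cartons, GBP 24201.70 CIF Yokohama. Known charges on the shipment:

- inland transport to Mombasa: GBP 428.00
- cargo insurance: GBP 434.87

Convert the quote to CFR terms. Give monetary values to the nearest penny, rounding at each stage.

CFR price: GBP 23766.83

Not relevant to the conversion: inland to port — on the seller under both CIF and CFR; already in the CIF price and stays in the CFR price.
From CIF to CFR, the seller no longer bears: insurance.
CFR price = 24201.70 − 434.87 = 23766.83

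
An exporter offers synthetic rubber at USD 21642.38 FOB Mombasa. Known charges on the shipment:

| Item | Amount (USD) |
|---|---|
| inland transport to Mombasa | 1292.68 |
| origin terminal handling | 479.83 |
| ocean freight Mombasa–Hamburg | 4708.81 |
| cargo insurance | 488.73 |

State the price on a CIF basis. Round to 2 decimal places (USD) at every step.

Not relevant to the conversion: inland to port, origin terminal — on the seller under both FOB and CIF; already in the FOB price and stays in the CIF price.
From FOB to CIF, the seller additionally bears: freight, insurance.
CIF price = 21642.38 + 4708.81 + 488.73 = 26839.92

CIF price: USD 26839.92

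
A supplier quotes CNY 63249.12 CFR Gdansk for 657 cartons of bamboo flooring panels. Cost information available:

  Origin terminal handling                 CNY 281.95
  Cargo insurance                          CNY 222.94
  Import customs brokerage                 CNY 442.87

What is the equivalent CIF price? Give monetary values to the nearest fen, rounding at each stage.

Not relevant to the conversion: origin terminal — on the seller under both CFR and CIF; already in the CFR price and stays in the CIF price. brokerage — on the buyer under both terms; not part of either seller's price.
From CFR to CIF, the seller additionally bears: insurance.
CIF price = 63249.12 + 222.94 = 63472.06

CIF price: CNY 63472.06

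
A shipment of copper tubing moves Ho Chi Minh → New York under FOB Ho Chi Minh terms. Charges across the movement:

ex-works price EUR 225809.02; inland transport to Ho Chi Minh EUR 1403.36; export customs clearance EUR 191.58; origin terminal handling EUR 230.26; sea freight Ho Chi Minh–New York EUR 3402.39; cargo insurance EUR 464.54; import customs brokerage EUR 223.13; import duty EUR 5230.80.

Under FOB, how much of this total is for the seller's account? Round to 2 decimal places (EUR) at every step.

FOB: the seller bears costs until goods are on board at the origin port; the buyer bears freight, insurance and all costs thereafter.
Seller's account: goods 225809.02 + inland to port 1403.36 + export clearance 191.58 + origin terminal 230.26 = 227634.22
Buyer's account: freight 3402.39 + insurance 464.54 + brokerage 223.13 + duty 5230.80 = 9320.86

Seller's account: EUR 227634.22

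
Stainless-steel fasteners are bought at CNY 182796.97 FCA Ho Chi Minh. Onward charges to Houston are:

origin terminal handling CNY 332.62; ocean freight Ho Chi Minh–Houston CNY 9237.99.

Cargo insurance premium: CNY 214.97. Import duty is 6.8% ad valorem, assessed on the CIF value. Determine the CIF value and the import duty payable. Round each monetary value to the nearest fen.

CIF = FCA price + pre-shipment costs + freight + insurance
CIF = 182796.97 + 332.62 + 9237.99 + 214.97 = 192582.55
Import duty = 192582.55 × 6.8% = 13095.61

CIF value: CNY 192582.55; import duty: CNY 13095.61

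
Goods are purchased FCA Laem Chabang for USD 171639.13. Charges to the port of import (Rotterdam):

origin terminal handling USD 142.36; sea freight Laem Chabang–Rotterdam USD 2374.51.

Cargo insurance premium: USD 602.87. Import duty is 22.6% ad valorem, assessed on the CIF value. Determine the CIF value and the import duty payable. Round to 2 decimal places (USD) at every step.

CIF = FCA price + pre-shipment costs + freight + insurance
CIF = 171639.13 + 142.36 + 2374.51 + 602.87 = 174758.87
Import duty = 174758.87 × 22.6% = 39495.50

CIF value: USD 174758.87; import duty: USD 39495.50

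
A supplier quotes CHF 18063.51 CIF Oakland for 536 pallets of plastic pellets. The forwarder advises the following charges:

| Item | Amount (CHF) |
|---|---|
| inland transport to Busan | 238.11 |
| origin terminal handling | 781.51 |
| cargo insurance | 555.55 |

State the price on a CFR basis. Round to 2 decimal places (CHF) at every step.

Not relevant to the conversion: origin terminal, inland to port — on the seller under both CIF and CFR; already in the CIF price and stays in the CFR price.
From CIF to CFR, the seller no longer bears: insurance.
CFR price = 18063.51 − 555.55 = 17507.96

CFR price: CHF 17507.96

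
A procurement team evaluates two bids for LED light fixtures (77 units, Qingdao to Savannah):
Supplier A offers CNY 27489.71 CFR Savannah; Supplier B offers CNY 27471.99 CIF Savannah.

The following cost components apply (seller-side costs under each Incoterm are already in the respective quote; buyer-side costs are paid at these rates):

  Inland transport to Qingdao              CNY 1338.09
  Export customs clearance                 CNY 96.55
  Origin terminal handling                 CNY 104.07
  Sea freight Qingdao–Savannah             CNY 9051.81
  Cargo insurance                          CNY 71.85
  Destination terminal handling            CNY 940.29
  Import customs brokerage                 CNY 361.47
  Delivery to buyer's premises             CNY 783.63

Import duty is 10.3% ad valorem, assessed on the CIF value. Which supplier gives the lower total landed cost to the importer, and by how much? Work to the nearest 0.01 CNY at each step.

Supplier B is cheaper by CNY 98.80

Supplier A (CFR):
CIF value = CFR price + insurance = 27489.71 + 71.85 = 27561.56
Import duty = 27561.56 × 10.3% = 2838.84
Buyer bears (A): 71.85 + 940.29 + 361.47 + 783.63 = 2157.24
Landed cost (A) = invoice 27489.71 + 2157.24 + duty 2838.84 = 32485.79
Supplier B (CIF):
The CIF price already equals the CIF value: 27471.99
Import duty = 27471.99 × 10.3% = 2829.61
Buyer bears (B): 940.29 + 361.47 + 783.63 = 2085.39
Landed cost (B) = invoice 27471.99 + 2085.39 + duty 2829.61 = 32386.99
Difference = |32485.79 − 32386.99| = 98.80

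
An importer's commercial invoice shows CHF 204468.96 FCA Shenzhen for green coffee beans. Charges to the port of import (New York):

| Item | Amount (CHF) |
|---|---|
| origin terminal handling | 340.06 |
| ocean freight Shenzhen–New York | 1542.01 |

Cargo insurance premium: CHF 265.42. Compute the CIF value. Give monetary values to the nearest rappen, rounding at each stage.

CIF value: CHF 206616.45

CIF = FCA price + pre-shipment costs + freight + insurance
CIF = 204468.96 + 340.06 + 1542.01 + 265.42 = 206616.45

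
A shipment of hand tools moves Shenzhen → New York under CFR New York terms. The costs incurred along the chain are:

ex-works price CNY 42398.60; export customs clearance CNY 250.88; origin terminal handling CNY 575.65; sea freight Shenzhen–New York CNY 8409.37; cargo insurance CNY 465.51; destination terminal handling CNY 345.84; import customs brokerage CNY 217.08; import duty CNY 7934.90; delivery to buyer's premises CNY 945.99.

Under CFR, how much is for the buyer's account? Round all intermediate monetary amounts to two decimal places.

CFR: the seller pays costs through ocean freight to the destination port, but not insurance.
Seller's account: goods 42398.60 + export clearance 250.88 + origin terminal 575.65 + freight 8409.37 = 51634.50
Buyer's account: insurance 465.51 + destination terminal 345.84 + brokerage 217.08 + duty 7934.90 + delivery 945.99 = 9909.32

Buyer's account: CNY 9909.32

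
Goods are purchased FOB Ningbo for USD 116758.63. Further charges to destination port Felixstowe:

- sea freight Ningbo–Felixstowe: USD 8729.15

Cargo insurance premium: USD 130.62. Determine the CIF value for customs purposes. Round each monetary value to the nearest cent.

CIF = FOB price + freight + insurance
CIF = 116758.63 + 8729.15 + 130.62 = 125618.40

CIF value: USD 125618.40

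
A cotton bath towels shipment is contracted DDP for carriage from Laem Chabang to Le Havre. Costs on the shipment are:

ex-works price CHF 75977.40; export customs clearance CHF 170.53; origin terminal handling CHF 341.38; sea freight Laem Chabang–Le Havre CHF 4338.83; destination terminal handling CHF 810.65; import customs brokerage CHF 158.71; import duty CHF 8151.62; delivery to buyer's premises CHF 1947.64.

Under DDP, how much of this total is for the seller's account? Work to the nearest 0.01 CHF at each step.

Seller's account: CHF 91896.76

DDP: the seller bears all costs including import duty.
Seller's account: goods 75977.40 + export clearance 170.53 + origin terminal 341.38 + freight 4338.83 + destination terminal 810.65 + brokerage 158.71 + duty 8151.62 + delivery 1947.64 = 91896.76
Buyer's account: 0.00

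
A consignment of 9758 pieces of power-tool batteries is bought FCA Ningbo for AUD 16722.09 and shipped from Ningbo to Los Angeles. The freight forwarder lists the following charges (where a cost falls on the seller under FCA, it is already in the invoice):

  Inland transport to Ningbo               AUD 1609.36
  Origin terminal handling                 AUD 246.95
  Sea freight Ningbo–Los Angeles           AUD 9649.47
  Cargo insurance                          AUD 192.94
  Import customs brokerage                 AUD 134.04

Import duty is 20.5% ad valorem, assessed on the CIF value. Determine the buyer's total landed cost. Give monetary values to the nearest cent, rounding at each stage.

Total landed cost: AUD 32441.84

FCA: the seller delivers export-cleared goods to the carrier; the buyer bears costs from that point.
Already in the invoice (seller's account under FCA): inland to port — exclude.
CIF value = FCA price + origin terminal + freight + insurance = 16722.09 + 246.95 + 9649.47 + 192.94 = 26811.45
Import duty = 26811.45 × 20.5% = 5496.35
Buyer bears: origin terminal 246.95 + freight 9649.47 + insurance 192.94 + brokerage 134.04 + duty 5496.35 = 15719.75
Landed cost = invoice 16722.09 + 15719.75 = 32441.84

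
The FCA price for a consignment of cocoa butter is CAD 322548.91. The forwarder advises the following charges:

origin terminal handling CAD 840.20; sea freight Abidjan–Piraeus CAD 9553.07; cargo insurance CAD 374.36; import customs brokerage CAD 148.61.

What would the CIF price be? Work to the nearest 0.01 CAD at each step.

Not relevant to the conversion: brokerage — on the buyer under both terms; not part of either seller's price.
From FCA to CIF, the seller additionally bears: origin terminal, freight, insurance.
CIF price = 322548.91 + 840.20 + 9553.07 + 374.36 = 333316.54

CIF price: CAD 333316.54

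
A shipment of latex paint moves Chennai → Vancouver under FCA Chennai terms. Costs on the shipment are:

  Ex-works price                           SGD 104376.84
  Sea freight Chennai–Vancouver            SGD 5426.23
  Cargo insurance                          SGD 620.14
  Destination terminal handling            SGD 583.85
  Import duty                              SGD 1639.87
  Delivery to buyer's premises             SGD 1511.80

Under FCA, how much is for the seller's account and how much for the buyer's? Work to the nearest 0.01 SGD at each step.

Seller: SGD 104376.84; buyer: SGD 9781.89

FCA: the seller delivers export-cleared goods to the carrier; the buyer bears costs from that point.
Seller's account: goods 104376.84 = 104376.84
Buyer's account: freight 5426.23 + insurance 620.14 + destination terminal 583.85 + duty 1639.87 + delivery 1511.80 = 9781.89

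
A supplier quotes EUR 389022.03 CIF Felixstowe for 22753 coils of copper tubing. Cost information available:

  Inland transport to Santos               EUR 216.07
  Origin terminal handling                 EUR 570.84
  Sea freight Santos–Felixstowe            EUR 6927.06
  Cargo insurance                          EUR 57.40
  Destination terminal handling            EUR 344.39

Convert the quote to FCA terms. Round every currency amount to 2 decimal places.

FCA price: EUR 381466.73

Not relevant to the conversion: inland to port — on the seller under both CIF and FCA; already in the CIF price and stays in the FCA price. destination terminal — on the buyer under both terms; not part of either seller's price.
From CIF to FCA, the seller no longer bears: origin terminal, freight, insurance.
FCA price = 389022.03 − 570.84 − 6927.06 − 57.40 = 381466.73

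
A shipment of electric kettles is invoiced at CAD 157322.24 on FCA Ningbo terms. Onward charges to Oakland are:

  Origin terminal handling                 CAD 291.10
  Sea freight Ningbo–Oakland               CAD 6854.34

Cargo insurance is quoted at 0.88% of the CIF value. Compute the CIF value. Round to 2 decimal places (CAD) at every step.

Let C be the CIF value. C = FCA price + pre-shipment costs + freight + 0.88% × C
C − 0.88% × C = 157322.24 + 291.10 + 6854.34
0.9912 × C = 164467.68
C = 164467.68 / 0.9912 = 165927.85
Insurance premium = 0.88% × 165927.85 = 1460.17

CIF value: CAD 165927.85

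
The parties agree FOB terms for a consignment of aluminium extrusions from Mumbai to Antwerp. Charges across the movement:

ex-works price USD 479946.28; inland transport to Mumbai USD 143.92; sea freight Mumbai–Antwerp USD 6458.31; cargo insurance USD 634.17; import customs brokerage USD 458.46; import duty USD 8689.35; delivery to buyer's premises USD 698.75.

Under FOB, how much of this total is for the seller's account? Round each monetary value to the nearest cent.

Seller's account: USD 480090.20

FOB: the seller bears costs until goods are on board at the origin port; the buyer bears freight, insurance and all costs thereafter.
Seller's account: goods 479946.28 + inland to port 143.92 = 480090.20
Buyer's account: freight 6458.31 + insurance 634.17 + brokerage 458.46 + duty 8689.35 + delivery 698.75 = 16939.04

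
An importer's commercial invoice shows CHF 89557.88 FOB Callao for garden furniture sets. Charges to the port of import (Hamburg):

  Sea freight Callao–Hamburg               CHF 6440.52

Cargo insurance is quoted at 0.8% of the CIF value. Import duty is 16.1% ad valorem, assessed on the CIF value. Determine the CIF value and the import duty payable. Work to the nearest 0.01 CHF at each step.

CIF value: CHF 96772.58; import duty: CHF 15580.39

Let C be the CIF value. C = FOB price + freight + 0.8% × C
C − 0.8% × C = 89557.88 + 6440.52
0.992 × C = 95998.40
C = 95998.40 / 0.992 = 96772.58
Insurance premium = 0.8% × 96772.58 = 774.18
Import duty = 96772.58 × 16.1% = 15580.39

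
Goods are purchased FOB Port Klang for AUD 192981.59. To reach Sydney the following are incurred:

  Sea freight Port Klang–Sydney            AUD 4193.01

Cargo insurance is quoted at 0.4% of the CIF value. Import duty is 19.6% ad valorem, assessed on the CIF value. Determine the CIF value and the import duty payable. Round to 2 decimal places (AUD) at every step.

CIF value: AUD 197966.47; import duty: AUD 38801.43

Let C be the CIF value. C = FOB price + freight + 0.4% × C
C − 0.4% × C = 192981.59 + 4193.01
0.996 × C = 197174.60
C = 197174.60 / 0.996 = 197966.47
Insurance premium = 0.4% × 197966.47 = 791.87
Import duty = 197966.47 × 19.6% = 38801.43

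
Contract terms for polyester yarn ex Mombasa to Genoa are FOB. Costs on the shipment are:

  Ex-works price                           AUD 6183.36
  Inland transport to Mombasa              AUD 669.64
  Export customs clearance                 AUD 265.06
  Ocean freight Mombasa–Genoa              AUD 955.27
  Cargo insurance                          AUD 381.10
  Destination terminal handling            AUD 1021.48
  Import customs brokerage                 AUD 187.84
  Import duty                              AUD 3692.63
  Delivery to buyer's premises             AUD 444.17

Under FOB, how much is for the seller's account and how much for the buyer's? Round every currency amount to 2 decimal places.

FOB: the seller bears costs until goods are on board at the origin port; the buyer bears freight, insurance and all costs thereafter.
Seller's account: goods 6183.36 + inland to port 669.64 + export clearance 265.06 = 7118.06
Buyer's account: freight 955.27 + insurance 381.10 + destination terminal 1021.48 + brokerage 187.84 + duty 3692.63 + delivery 444.17 = 6682.49

Seller: AUD 7118.06; buyer: AUD 6682.49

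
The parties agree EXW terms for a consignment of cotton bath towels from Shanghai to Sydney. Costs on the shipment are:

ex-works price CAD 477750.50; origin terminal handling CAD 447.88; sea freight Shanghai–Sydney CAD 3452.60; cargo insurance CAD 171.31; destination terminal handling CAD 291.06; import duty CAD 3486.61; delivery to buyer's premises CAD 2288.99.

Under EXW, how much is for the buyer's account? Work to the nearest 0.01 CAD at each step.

EXW: the seller makes goods available at their premises; the buyer bears all onward costs.
Seller's account: goods 477750.50 = 477750.50
Buyer's account: origin terminal 447.88 + freight 3452.60 + insurance 171.31 + destination terminal 291.06 + duty 3486.61 + delivery 2288.99 = 10138.45

Buyer's account: CAD 10138.45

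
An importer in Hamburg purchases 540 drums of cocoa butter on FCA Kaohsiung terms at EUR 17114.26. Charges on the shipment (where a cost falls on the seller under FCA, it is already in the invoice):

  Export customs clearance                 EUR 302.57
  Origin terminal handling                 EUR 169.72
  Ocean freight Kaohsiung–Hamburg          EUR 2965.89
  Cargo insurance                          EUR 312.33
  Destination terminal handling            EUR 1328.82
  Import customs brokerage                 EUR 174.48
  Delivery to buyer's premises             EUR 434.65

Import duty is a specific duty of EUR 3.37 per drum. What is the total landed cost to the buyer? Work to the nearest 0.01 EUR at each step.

Total landed cost: EUR 24319.95

FCA: the seller delivers export-cleared goods to the carrier; the buyer bears costs from that point.
Already in the invoice (seller's account under FCA): export clearance — exclude.
CIF value = FCA price + origin terminal + freight + insurance = 17114.26 + 169.72 + 2965.89 + 312.33 = 20562.20
Import duty = 540 × 3.37 = 1819.80
Buyer bears: origin terminal 169.72 + freight 2965.89 + insurance 312.33 + destination terminal 1328.82 + brokerage 174.48 + delivery 434.65 + duty 1819.80 = 7205.69
Landed cost = invoice 17114.26 + 7205.69 = 24319.95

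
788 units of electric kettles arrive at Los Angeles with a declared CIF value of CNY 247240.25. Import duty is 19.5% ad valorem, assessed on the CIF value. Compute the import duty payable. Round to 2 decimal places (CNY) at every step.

Import duty = 247240.25 × 19.5% = 48211.85

Import duty: CNY 48211.85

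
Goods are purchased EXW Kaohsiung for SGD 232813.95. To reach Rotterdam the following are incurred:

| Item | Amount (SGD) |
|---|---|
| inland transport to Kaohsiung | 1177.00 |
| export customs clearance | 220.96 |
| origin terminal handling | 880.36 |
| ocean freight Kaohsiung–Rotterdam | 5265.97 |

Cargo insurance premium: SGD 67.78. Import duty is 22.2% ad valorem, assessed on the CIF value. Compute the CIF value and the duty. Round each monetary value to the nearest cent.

CIF value: SGD 240426.02; import duty: SGD 53374.58

CIF = EXW price + pre-shipment costs + freight + insurance
CIF = 232813.95 + 1177.00 + 220.96 + 880.36 + 5265.97 + 67.78 = 240426.02
Import duty = 240426.02 × 22.2% = 53374.58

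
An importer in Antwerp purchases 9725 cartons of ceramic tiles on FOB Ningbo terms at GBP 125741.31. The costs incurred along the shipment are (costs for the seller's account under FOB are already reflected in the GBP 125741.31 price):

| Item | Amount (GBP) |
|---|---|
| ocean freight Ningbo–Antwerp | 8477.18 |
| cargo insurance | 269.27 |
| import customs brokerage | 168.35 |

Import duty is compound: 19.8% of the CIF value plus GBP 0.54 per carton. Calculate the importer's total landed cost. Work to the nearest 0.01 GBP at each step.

FOB: the seller bears costs until goods are on board at the origin port; the buyer bears freight, insurance and all costs thereafter.
CIF value = FOB price + freight + insurance = 125741.31 + 8477.18 + 269.27 = 134487.76
Ad valorem component: 134487.76 × 19.8% = 26628.58
Specific component: 9725 × 0.54 = 5251.50
Import duty = 26628.58 + 5251.50 = 31880.08
Buyer bears: freight 8477.18 + insurance 269.27 + brokerage 168.35 + duty 31880.08 = 40794.88
Landed cost = invoice 125741.31 + 40794.88 = 166536.19

Total landed cost: GBP 166536.19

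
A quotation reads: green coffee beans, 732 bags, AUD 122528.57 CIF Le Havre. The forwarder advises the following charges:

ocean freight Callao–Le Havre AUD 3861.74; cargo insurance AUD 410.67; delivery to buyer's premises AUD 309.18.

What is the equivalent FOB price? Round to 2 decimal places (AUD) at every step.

Not relevant to the conversion: delivery — on the buyer under both terms; not part of either seller's price.
From CIF to FOB, the seller no longer bears: freight, insurance.
FOB price = 122528.57 − 3861.74 − 410.67 = 118256.16

FOB price: AUD 118256.16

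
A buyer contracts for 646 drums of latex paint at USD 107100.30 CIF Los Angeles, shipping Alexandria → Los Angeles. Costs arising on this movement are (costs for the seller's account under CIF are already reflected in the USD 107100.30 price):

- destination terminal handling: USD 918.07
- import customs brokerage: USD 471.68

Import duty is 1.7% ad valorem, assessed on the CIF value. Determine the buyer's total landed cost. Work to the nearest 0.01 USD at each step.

CIF: the seller pays costs through ocean freight and marine insurance to the destination port.
The CIF price already equals the CIF value: 107100.30
Import duty = 107100.30 × 1.7% = 1820.71
Buyer bears: destination terminal 918.07 + brokerage 471.68 + duty 1820.71 = 3210.46
Landed cost = invoice 107100.30 + 3210.46 = 110310.76

Total landed cost: USD 110310.76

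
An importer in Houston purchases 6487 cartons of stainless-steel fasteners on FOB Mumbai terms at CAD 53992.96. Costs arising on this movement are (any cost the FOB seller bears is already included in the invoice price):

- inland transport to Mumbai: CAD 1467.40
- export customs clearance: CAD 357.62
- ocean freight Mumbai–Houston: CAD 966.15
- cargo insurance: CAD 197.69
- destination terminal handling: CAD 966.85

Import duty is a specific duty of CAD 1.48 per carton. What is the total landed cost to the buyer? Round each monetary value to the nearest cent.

FOB: the seller bears costs until goods are on board at the origin port; the buyer bears freight, insurance and all costs thereafter.
Already in the invoice (seller's account under FOB): inland to port, export clearance — exclude.
CIF value = FOB price + freight + insurance = 53992.96 + 966.15 + 197.69 = 55156.80
Import duty = 6487 × 1.48 = 9600.76
Buyer bears: freight 966.15 + insurance 197.69 + destination terminal 966.85 + duty 9600.76 = 11731.45
Landed cost = invoice 53992.96 + 11731.45 = 65724.41

Total landed cost: CAD 65724.41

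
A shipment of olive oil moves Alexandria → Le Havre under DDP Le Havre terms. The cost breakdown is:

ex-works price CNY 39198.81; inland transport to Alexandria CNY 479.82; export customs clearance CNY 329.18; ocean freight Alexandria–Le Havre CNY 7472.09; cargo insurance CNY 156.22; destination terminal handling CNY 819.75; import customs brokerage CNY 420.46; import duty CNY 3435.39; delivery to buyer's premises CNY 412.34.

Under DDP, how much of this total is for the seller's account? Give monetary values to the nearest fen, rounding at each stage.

DDP: the seller bears all costs including import duty.
Seller's account: goods 39198.81 + inland to port 479.82 + export clearance 329.18 + freight 7472.09 + insurance 156.22 + destination terminal 819.75 + brokerage 420.46 + duty 3435.39 + delivery 412.34 = 52724.06
Buyer's account: 0.00

Seller's account: CNY 52724.06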